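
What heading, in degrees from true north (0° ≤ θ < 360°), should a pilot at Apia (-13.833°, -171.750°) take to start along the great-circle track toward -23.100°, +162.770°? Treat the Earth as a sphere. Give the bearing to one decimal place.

245.2°

Δλ = 162.770 − -171.750 = 334.520°; wrapped into (−180°, 180°]: -25.480°.
θ = atan2( sin Δλ · cos φ₂ , cos φ₁ · sin φ₂ − sin φ₁ · cos φ₂ · cos Δλ )
  = atan2(-0.39570, -0.18243) = -114.751° → normalised to [0°, 360°): 245.249°.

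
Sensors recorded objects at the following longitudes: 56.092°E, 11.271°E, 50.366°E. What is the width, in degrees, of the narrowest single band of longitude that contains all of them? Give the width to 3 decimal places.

Sort the longitudes: +11.271°, +50.366°, +56.092°.
Eastward gaps between consecutive values (wrapping around): 39.095°, 5.726°, 315.179°.
Largest gap = 315.179° ⇒ minimal covering band is its complement: 360° − 315.179° = 44.821°.
Band runs from +11.271° eastward to +56.092°.

44.821°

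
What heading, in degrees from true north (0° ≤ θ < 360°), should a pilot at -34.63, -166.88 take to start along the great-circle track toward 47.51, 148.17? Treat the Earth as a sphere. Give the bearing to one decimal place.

Δλ = 148.17 − -166.88 = 315.05°; wrapped into (−180°, 180°]: -44.95°.
θ = atan2( sin Δλ · cos φ₂ , cos φ₁ · sin φ₂ − sin φ₁ · cos φ₂ · cos Δλ )
  = atan2(-0.47721, 0.87842) = -28.513° → normalised to [0°, 360°): 331.487°.

331.5°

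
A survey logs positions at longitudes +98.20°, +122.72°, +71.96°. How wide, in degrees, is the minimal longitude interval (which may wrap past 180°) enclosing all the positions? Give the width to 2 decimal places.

Sort the longitudes: +71.96°, +98.20°, +122.72°.
Eastward gaps between consecutive values (wrapping around): 26.24°, 24.52°, 309.24°.
Largest gap = 309.24° ⇒ minimal covering band is its complement: 360° − 309.24° = 50.76°.
Band runs from +71.96° eastward to +122.72°.

50.76°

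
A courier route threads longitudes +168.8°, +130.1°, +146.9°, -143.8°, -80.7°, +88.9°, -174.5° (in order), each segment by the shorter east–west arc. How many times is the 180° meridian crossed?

Leg 1: +168.8° → +130.1°, shortest Δλ = -38.7° (west) — does not cross 180°.
Leg 2: +130.1° → +146.9°, shortest Δλ = 16.8° (east) — does not cross 180°.
Leg 3: +146.9° → -143.8°, shortest Δλ = 69.3° (east) — crosses 180°.
Leg 4: -143.8° → -80.7°, shortest Δλ = 63.1° (east) — does not cross 180°.
Leg 5: -80.7° → +88.9°, shortest Δλ = 169.6° (east) — does not cross 180°.
Leg 6: +88.9° → -174.5°, shortest Δλ = 96.6° (east) — crosses 180°.
Total crossings: 2.

2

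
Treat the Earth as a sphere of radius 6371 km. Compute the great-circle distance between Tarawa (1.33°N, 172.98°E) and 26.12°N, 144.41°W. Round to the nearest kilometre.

Δλ = -144.41 − 172.98 = -317.39°; wrapped into (−180°, 180°]: 42.61°.
Δφ = 26.12 − 1.33 = 24.79°.
a = sin²(Δφ/2) + cos φ₁ · cos φ₂ · sin²(Δλ/2) = 0.164572.
c = 2·atan2(√a, √(1−a)) = 0.83543 rad → d = 6371·c ≈ 5322.54 km.

5323 km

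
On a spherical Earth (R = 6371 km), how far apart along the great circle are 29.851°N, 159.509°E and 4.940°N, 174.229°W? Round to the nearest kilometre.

Δλ = -174.229 − 159.509 = -333.738°; wrapped into (−180°, 180°]: 26.262°.
Δφ = 4.940 − 29.851 = -24.911°.
a = sin²(Δφ/2) + cos φ₁ · cos φ₂ · sin²(Δλ/2) = 0.091115.
c = 2·atan2(√a, √(1−a)) = 0.61327 rad → d = 6371·c ≈ 3907.14 km.

3907 km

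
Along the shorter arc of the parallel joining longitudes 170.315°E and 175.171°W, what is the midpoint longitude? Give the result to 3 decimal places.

Signed shortest Δλ from +170.315° to -175.171° is +14.514°.
Midpoint longitude = +170.315° + (+14.514°)/2 = +170.315° + 7.257° = +177.572°.
(The naïve average (+170.315 + -175.171)/2 = -2.428° is on the wrong side of the globe.)

177.572°E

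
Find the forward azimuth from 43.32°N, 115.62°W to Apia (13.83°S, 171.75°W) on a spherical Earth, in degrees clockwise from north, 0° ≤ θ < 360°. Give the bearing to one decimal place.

235.9°

Δλ = -171.75 − -115.62 = -56.13°.
θ = atan2( sin Δλ · cos φ₂ , cos φ₁ · sin φ₂ − sin φ₁ · cos φ₂ · cos Δλ )
  = atan2(-0.80623, -0.54518) = -124.067° → normalised to [0°, 360°): 235.933°.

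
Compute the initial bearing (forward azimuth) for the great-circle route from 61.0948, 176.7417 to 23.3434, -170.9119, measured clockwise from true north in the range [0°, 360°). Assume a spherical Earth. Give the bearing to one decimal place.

161.7°

Δλ = -170.9119 − 176.7417 = -347.6536°; wrapped into (−180°, 180°]: 12.3464°.
θ = atan2( sin Δλ · cos φ₂ , cos φ₁ · sin φ₂ − sin φ₁ · cos φ₂ · cos Δλ )
  = atan2(0.19632, -0.59365) = 161.701° → normalised to [0°, 360°): 161.701°.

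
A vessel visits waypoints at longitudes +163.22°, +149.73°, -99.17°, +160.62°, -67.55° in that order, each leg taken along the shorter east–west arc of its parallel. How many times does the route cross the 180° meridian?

3

Leg 1: +163.22° → +149.73°, shortest Δλ = -13.49° (west) — does not cross 180°.
Leg 2: +149.73° → -99.17°, shortest Δλ = 111.1° (east) — crosses 180°.
Leg 3: -99.17° → +160.62°, shortest Δλ = -100.21° (west) — crosses 180°.
Leg 4: +160.62° → -67.55°, shortest Δλ = 131.83° (east) — crosses 180°.
Total crossings: 3.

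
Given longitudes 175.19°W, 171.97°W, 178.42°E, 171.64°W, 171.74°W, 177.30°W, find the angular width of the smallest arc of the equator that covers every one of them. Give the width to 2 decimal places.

9.94°

Sort the longitudes: -177.30°, -175.19°, -171.97°, -171.74°, -171.64°, +178.42°.
Eastward gaps between consecutive values (wrapping around): 2.11°, 3.22°, 0.23°, 0.10°, 350.06°, 4.28°.
Largest gap = 350.06° ⇒ minimal covering band is its complement: 360° − 350.06° = 9.94°.
Band runs from +178.42° eastward to -171.64°, crossing the antimeridian.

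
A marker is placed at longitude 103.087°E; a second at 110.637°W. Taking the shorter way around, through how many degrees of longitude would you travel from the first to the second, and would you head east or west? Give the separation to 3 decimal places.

146.276° east

Raw difference: -110.637 − 103.087 = -213.724°.
Normalise into (−180°, 180°]: -213.724° + 360° = 146.276°.
Positive ⇒ the second point lies to the east; separation 146.276°.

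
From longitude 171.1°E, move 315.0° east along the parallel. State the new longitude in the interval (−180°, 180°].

126.1°E

Start at +171.1°; shift +315.0° → +486.1°.
+486.1° lies outside (−180°, 180°]; subtract 360° → +126.1°.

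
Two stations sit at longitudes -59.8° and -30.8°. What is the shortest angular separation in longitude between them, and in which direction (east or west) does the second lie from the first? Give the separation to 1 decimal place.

Raw difference: -30.8 − -59.8 = 29.0°.
Normalise into (−180°, 180°]: 29.0° stays 29.0°.
Positive ⇒ the second point lies to the east; separation 29.0°.

29.0° east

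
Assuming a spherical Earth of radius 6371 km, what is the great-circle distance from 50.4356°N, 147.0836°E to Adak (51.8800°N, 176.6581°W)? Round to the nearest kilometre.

2507 km

Δλ = -176.6581 − 147.0836 = -323.7417°; wrapped into (−180°, 180°]: 36.2583°.
Δφ = 51.8800 − 50.4356 = 1.4444°.
a = sin²(Δφ/2) + cos φ₁ · cos φ₂ · sin²(Δλ/2) = 0.038228.
c = 2·atan2(√a, √(1−a)) = 0.39358 rad → d = 6371·c ≈ 2507.47 km.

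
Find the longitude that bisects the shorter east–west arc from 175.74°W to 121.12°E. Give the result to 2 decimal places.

152.69°E

Signed shortest Δλ from -175.74° to +121.12° is -63.14°.
Midpoint longitude = -175.74° + (-63.14°)/2 = -175.74° − 31.57° = -207.31°.
Normalise into (−180°, 180°]: +152.69°.
(The naïve average (-175.74 + +121.12)/2 = -27.31° is on the wrong side of the globe.)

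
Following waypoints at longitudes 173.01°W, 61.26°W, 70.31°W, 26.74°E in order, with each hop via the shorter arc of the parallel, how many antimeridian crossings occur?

Leg 1: -173.01° → -61.26°, shortest Δλ = 111.75° (east) — does not cross 180°.
Leg 2: -61.26° → -70.31°, shortest Δλ = -9.05° (west) — does not cross 180°.
Leg 3: -70.31° → +26.74°, shortest Δλ = 97.05° (east) — does not cross 180°.
Total crossings: 0.

0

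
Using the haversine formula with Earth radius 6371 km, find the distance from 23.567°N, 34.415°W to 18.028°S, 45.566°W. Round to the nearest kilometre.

Δλ = -45.566 − -34.415 = -11.151°.
Δφ = -18.028 − 23.567 = -41.595°.
a = sin²(Δφ/2) + cos φ₁ · cos φ₂ · sin²(Δλ/2) = 0.134299.
c = 2·atan2(√a, √(1−a)) = 0.75042 rad → d = 6371·c ≈ 4780.94 km.

4781 km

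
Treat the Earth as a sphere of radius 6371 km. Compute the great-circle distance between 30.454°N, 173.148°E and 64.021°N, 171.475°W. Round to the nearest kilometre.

Δλ = -171.475 − 173.148 = -344.623°; wrapped into (−180°, 180°]: 15.377°.
Δφ = 64.021 − 30.454 = 33.567°.
a = sin²(Δφ/2) + cos φ₁ · cos φ₂ · sin²(Δλ/2) = 0.090139.
c = 2·atan2(√a, √(1−a)) = 0.60987 rad → d = 6371·c ≈ 3885.48 km.

3885 km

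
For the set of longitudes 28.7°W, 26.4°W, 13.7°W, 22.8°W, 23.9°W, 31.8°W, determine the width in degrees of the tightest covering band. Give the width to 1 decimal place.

Sort the longitudes: -31.8°, -28.7°, -26.4°, -23.9°, -22.8°, -13.7°.
Eastward gaps between consecutive values (wrapping around): 3.1°, 2.3°, 2.5°, 1.1°, 9.1°, 341.9°.
Largest gap = 341.9° ⇒ minimal covering band is its complement: 360° − 341.9° = 18.1°.
Band runs from -31.8° eastward to -13.7°.

18.1°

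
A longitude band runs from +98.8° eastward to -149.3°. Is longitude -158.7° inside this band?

Yes

Band width going east from +98.8° to -149.3°: ((-149.3 − 98.8) mod 360) = 111.9°.
Offset of -158.7° east of the west edge: ((-158.7 − 98.8) mod 360) = 102.5°.
102.5° ≤ 111.9° ⇒ inside.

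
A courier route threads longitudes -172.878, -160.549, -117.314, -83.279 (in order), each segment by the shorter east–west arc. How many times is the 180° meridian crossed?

0

Leg 1: -172.878° → -160.549°, shortest Δλ = 12.329° (east) — does not cross 180°.
Leg 2: -160.549° → -117.314°, shortest Δλ = 43.235° (east) — does not cross 180°.
Leg 3: -117.314° → -83.279°, shortest Δλ = 34.035° (east) — does not cross 180°.
Total crossings: 0.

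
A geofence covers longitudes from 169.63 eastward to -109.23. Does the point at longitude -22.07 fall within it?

Band width going east from +169.63° to -109.23°: ((-109.23 − 169.63) mod 360) = 81.14°.
Offset of -22.07° east of the west edge: ((-22.07 − 169.63) mod 360) = 168.30°.
168.30° > 81.14° ⇒ outside.

No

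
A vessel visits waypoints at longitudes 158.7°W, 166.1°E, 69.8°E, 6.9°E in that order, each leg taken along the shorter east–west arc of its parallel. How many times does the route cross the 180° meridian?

1

Leg 1: -158.7° → +166.1°, shortest Δλ = -35.2° (west) — crosses 180°.
Leg 2: +166.1° → +69.8°, shortest Δλ = -96.3° (west) — does not cross 180°.
Leg 3: +69.8° → +6.9°, shortest Δλ = -62.9° (west) — does not cross 180°.
Total crossings: 1.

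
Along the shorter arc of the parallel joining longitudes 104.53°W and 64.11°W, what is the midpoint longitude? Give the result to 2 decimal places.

Signed shortest Δλ from -104.53° to -64.11° is +40.42°.
Midpoint longitude = -104.53° + (+40.42°)/2 = -104.53° + 20.21° = -84.32°.

84.32°W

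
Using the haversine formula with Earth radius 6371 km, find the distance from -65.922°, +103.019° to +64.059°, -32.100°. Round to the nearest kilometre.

Δλ = -32.100 − 103.019 = -135.119°.
Δφ = 64.059 − -65.922 = 129.981°.
a = sin²(Δφ/2) + cos φ₁ · cos φ₂ · sin²(Δλ/2) = 0.973730.
c = 2·atan2(√a, √(1−a)) = 2.81600 rad → d = 6371·c ≈ 17940.73 km.

17941 km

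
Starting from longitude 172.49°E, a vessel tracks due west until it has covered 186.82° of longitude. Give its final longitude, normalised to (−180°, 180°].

14.33°W

Start at +172.49°; shift −186.82° → -14.33°.
-14.33° already lies in (−180°, 180°].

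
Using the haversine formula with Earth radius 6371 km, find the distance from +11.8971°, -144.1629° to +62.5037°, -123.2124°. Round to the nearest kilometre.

5870 km

Δλ = -123.2124 − -144.1629 = 20.9505°.
Δφ = 62.5037 − 11.8971 = 50.6066°.
a = sin²(Δφ/2) + cos φ₁ · cos φ₂ · sin²(Δλ/2) = 0.197613.
c = 2·atan2(√a, √(1−a)) = 0.92131 rad → d = 6371·c ≈ 5869.69 km.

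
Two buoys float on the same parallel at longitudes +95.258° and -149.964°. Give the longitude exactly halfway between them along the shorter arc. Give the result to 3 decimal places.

+152.647°

Signed shortest Δλ from +95.258° to -149.964° is +114.778°.
Midpoint longitude = +95.258° + (+114.778°)/2 = +95.258° + 57.389° = +152.647°.
(The naïve average (+95.258 + -149.964)/2 = -27.353° is on the wrong side of the globe.)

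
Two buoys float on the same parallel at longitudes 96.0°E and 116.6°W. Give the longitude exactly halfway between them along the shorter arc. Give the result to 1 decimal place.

169.7°E

Signed shortest Δλ from +96.0° to -116.6° is +147.4°.
Midpoint longitude = +96.0° + (+147.4°)/2 = +96.0° + 73.7° = +169.7°.
(The naïve average (+96.0 + -116.6)/2 = -10.3° is on the wrong side of the globe.)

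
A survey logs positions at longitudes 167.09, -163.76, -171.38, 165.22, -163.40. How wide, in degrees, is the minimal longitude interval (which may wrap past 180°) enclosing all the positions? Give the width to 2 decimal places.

31.38°

Sort the longitudes: -171.38°, -163.76°, -163.40°, +165.22°, +167.09°.
Eastward gaps between consecutive values (wrapping around): 7.62°, 0.36°, 328.62°, 1.87°, 21.53°.
Largest gap = 328.62° ⇒ minimal covering band is its complement: 360° − 328.62° = 31.38°.
Band runs from +165.22° eastward to -163.40°, crossing the antimeridian.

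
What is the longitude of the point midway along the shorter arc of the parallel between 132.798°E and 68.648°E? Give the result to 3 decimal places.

Signed shortest Δλ from +132.798° to +68.648° is -64.150°.
Midpoint longitude = +132.798° + (-64.150°)/2 = +132.798° − 32.075° = +100.723°.

100.723°E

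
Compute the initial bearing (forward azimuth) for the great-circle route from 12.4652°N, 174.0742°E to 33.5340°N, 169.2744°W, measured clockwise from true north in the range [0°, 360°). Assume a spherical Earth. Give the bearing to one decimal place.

33.1°

Δλ = -169.2744 − 174.0742 = -343.3486°; wrapped into (−180°, 180°]: 16.6514°.
θ = atan2( sin Δλ · cos φ₂ , cos φ₁ · sin φ₂ − sin φ₁ · cos φ₂ · cos Δλ )
  = atan2(0.23885, 0.36703) = 33.055° → normalised to [0°, 360°): 33.055°.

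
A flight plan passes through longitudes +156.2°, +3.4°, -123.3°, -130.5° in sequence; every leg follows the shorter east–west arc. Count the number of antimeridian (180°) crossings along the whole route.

Leg 1: +156.2° → +3.4°, shortest Δλ = -152.8° (west) — does not cross 180°.
Leg 2: +3.4° → -123.3°, shortest Δλ = -126.7° (west) — does not cross 180°.
Leg 3: -123.3° → -130.5°, shortest Δλ = -7.2° (west) — does not cross 180°.
Total crossings: 0.

0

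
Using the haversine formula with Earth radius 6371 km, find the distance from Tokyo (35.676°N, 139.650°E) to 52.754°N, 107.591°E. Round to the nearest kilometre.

3141 km

Δλ = 107.591 − 139.650 = -32.059°.
Δφ = 52.754 − 35.676 = 17.078°.
a = sin²(Δφ/2) + cos φ₁ · cos φ₂ · sin²(Δλ/2) = 0.059535.
c = 2·atan2(√a, √(1−a)) = 0.49297 rad → d = 6371·c ≈ 3140.73 km.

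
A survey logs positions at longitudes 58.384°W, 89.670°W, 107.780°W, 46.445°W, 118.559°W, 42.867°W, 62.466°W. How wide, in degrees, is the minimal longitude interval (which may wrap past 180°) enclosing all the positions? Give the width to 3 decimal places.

Sort the longitudes: -118.559°, -107.780°, -89.670°, -62.466°, -58.384°, -46.445°, -42.867°.
Eastward gaps between consecutive values (wrapping around): 10.779°, 18.110°, 27.204°, 4.082°, 11.939°, 3.578°, 284.308°.
Largest gap = 284.308° ⇒ minimal covering band is its complement: 360° − 284.308° = 75.692°.
Band runs from -118.559° eastward to -42.867°.

75.692°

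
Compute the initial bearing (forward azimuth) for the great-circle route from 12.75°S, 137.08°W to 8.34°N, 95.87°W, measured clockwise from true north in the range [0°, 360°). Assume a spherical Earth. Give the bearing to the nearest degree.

Δλ = -95.87 − -137.08 = 41.21°.
θ = atan2( sin Δλ · cos φ₂ , cos φ₁ · sin φ₂ − sin φ₁ · cos φ₂ · cos Δλ )
  = atan2(0.65185, 0.30575) = 64.872° → normalised to [0°, 360°): 64.872°.

65°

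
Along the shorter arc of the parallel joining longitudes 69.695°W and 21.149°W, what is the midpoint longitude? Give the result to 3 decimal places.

Signed shortest Δλ from -69.695° to -21.149° is +48.546°.
Midpoint longitude = -69.695° + (+48.546°)/2 = -69.695° + 24.273° = -45.422°.

45.422°W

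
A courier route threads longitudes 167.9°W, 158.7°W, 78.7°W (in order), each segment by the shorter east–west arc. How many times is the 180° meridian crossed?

0

Leg 1: -167.9° → -158.7°, shortest Δλ = 9.2° (east) — does not cross 180°.
Leg 2: -158.7° → -78.7°, shortest Δλ = 80.0° (east) — does not cross 180°.
Total crossings: 0.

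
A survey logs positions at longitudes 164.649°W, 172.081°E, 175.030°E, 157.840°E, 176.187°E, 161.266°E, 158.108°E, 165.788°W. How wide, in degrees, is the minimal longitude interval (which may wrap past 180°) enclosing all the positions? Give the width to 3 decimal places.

37.511°

Sort the longitudes: -165.788°, -164.649°, +157.840°, +158.108°, +161.266°, +172.081°, +175.030°, +176.187°.
Eastward gaps between consecutive values (wrapping around): 1.139°, 322.489°, 0.268°, 3.158°, 10.815°, 2.949°, 1.157°, 18.025°.
Largest gap = 322.489° ⇒ minimal covering band is its complement: 360° − 322.489° = 37.511°.
Band runs from +157.840° eastward to -164.649°, crossing the antimeridian.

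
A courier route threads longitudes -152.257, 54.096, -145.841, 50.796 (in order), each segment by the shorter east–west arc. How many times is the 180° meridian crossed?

3

Leg 1: -152.257° → +54.096°, shortest Δλ = -153.647° (west) — crosses 180°.
Leg 2: +54.096° → -145.841°, shortest Δλ = 160.063° (east) — crosses 180°.
Leg 3: -145.841° → +50.796°, shortest Δλ = -163.363° (west) — crosses 180°.
Total crossings: 3.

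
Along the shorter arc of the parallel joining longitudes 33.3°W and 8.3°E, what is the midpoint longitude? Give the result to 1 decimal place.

12.5°W

Signed shortest Δλ from -33.3° to +8.3° is +41.6°.
Midpoint longitude = -33.3° + (+41.6°)/2 = -33.3° + 20.8° = -12.5°.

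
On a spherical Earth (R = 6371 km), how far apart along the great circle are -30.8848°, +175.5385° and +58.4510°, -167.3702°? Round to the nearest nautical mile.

Δλ = -167.3702 − 175.5385 = -342.9087°; wrapped into (−180°, 180°]: 17.0913°.
Δφ = 58.4510 − -30.8848 = 89.3358°.
a = sin²(Δφ/2) + cos φ₁ · cos φ₂ · sin²(Δλ/2) = 0.504119.
c = 2·atan2(√a, √(1−a)) = 1.57903 rad → d = 6371·c ≈ 10060.03 km ≈ 5431.98 nmi.

5432 nmi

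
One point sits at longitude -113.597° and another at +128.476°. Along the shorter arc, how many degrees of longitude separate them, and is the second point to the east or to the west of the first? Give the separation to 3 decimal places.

117.927° west

Raw difference: 128.476 − -113.597 = 242.073°.
Normalise into (−180°, 180°]: 242.073° − 360° = -117.927°.
Negative ⇒ the second point lies to the west; separation 117.927°.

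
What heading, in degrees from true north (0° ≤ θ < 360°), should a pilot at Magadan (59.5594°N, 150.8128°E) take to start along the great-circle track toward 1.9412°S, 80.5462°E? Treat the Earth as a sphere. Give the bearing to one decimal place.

Δλ = 80.5462 − 150.8128 = -70.2666°.
θ = atan2( sin Δλ · cos φ₂ , cos φ₁ · sin φ₂ − sin φ₁ · cos φ₂ · cos Δλ )
  = atan2(-0.94073, -0.30810) = -108.134° → normalised to [0°, 360°): 251.866°.

251.9°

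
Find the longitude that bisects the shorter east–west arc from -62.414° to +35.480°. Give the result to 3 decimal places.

Signed shortest Δλ from -62.414° to +35.480° is +97.894°.
Midpoint longitude = -62.414° + (+97.894°)/2 = -62.414° + 48.947° = -13.467°.

-13.467°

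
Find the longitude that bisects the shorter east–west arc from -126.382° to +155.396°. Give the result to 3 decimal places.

-165.493°

Signed shortest Δλ from -126.382° to +155.396° is -78.222°.
Midpoint longitude = -126.382° + (-78.222°)/2 = -126.382° − 39.111° = -165.493°.
(The naïve average (-126.382 + +155.396)/2 = 14.507° is on the wrong side of the globe.)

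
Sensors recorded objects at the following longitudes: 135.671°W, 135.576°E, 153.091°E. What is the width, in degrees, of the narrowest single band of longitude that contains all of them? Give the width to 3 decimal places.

Sort the longitudes: -135.671°, +135.576°, +153.091°.
Eastward gaps between consecutive values (wrapping around): 271.247°, 17.515°, 71.238°.
Largest gap = 271.247° ⇒ minimal covering band is its complement: 360° − 271.247° = 88.753°.
Band runs from +135.576° eastward to -135.671°, crossing the antimeridian.

88.753°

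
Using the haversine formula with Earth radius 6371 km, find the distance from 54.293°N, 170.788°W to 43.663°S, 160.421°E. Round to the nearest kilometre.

11229 km

Δλ = 160.421 − -170.788 = 331.209°; wrapped into (−180°, 180°]: -28.791°.
Δφ = -43.663 − 54.293 = -97.956°.
a = sin²(Δφ/2) + cos φ₁ · cos φ₂ · sin²(Δλ/2) = 0.595303.
c = 2·atan2(√a, √(1−a)) = 1.76258 rad → d = 6371·c ≈ 11229.37 km.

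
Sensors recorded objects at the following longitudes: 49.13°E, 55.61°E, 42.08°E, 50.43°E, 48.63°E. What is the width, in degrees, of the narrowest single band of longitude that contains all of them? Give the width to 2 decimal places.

Sort the longitudes: +42.08°, +48.63°, +49.13°, +50.43°, +55.61°.
Eastward gaps between consecutive values (wrapping around): 6.55°, 0.50°, 1.30°, 5.18°, 346.47°.
Largest gap = 346.47° ⇒ minimal covering band is its complement: 360° − 346.47° = 13.53°.
Band runs from +42.08° eastward to +55.61°.

13.53°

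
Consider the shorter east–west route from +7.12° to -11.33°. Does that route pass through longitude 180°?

No

Signed shortest Δλ = ((-11.33 − 7.12 + 180) mod 360) − 180 = -18.45°.
Going west by 18.45° from +7.12° reaches -11.33° without touching 180°.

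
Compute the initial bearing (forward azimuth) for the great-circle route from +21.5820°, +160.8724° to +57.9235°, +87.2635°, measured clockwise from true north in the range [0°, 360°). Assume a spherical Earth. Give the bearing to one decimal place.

Δλ = 87.2635 − 160.8724 = -73.6089°.
θ = atan2( sin Δλ · cos φ₂ , cos φ₁ · sin φ₂ − sin φ₁ · cos φ₂ · cos Δλ )
  = atan2(-0.50947, 0.73281) = -34.808° → normalised to [0°, 360°): 325.192°.

325.2°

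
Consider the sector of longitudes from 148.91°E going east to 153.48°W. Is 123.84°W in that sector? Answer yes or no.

No

Band width going east from +148.91° to -153.48°: ((-153.48 − 148.91) mod 360) = 57.61°.
Offset of -123.84° east of the west edge: ((-123.84 − 148.91) mod 360) = 87.25°.
87.25° > 57.61° ⇒ outside.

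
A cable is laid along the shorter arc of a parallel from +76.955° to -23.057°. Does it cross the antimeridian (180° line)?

No

Signed shortest Δλ = ((-23.057 − 76.955 + 180) mod 360) − 180 = -100.012°.
Going west by 100.012° from +76.955° reaches -23.057° without touching 180°.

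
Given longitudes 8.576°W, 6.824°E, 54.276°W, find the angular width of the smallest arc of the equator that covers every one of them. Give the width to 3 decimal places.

61.100°

Sort the longitudes: -54.276°, -8.576°, +6.824°.
Eastward gaps between consecutive values (wrapping around): 45.700°, 15.400°, 298.900°.
Largest gap = 298.900° ⇒ minimal covering band is its complement: 360° − 298.900° = 61.100°.
Band runs from -54.276° eastward to +6.824°.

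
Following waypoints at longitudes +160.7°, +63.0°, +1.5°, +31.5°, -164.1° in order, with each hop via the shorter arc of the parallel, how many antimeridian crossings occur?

1

Leg 1: +160.7° → +63.0°, shortest Δλ = -97.7° (west) — does not cross 180°.
Leg 2: +63.0° → +1.5°, shortest Δλ = -61.5° (west) — does not cross 180°.
Leg 3: +1.5° → +31.5°, shortest Δλ = 30.0° (east) — does not cross 180°.
Leg 4: +31.5° → -164.1°, shortest Δλ = 164.4° (east) — crosses 180°.
Total crossings: 1.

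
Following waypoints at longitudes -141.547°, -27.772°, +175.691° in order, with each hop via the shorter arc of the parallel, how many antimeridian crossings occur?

Leg 1: -141.547° → -27.772°, shortest Δλ = 113.775° (east) — does not cross 180°.
Leg 2: -27.772° → +175.691°, shortest Δλ = -156.537° (west) — crosses 180°.
Total crossings: 1.

1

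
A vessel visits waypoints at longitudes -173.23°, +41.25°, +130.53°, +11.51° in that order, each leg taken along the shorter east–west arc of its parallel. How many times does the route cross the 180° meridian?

1

Leg 1: -173.23° → +41.25°, shortest Δλ = -145.52° (west) — crosses 180°.
Leg 2: +41.25° → +130.53°, shortest Δλ = 89.28° (east) — does not cross 180°.
Leg 3: +130.53° → +11.51°, shortest Δλ = -119.02° (west) — does not cross 180°.
Total crossings: 1.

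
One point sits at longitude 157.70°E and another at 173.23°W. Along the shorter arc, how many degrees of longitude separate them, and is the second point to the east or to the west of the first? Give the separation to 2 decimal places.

29.07° east

Raw difference: -173.23 − 157.70 = -330.93°.
Normalise into (−180°, 180°]: -330.93° + 360° = 29.07°.
Positive ⇒ the second point lies to the east; separation 29.07°.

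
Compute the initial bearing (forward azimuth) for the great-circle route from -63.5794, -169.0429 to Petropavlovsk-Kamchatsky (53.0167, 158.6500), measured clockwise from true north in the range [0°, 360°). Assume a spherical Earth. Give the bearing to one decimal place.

Δλ = 158.6500 − -169.0429 = 327.6929°; wrapped into (−180°, 180°]: -32.3071°.
θ = atan2( sin Δλ · cos φ₂ , cos φ₁ · sin φ₂ − sin φ₁ · cos φ₂ · cos Δλ )
  = atan2(-0.32152, 0.81078) = -21.631° → normalised to [0°, 360°): 338.369°.

338.4°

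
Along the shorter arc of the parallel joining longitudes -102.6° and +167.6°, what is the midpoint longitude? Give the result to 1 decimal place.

Signed shortest Δλ from -102.6° to +167.6° is -89.8°.
Midpoint longitude = -102.6° + (-89.8°)/2 = -102.6° − 44.9° = -147.5°.
(The naïve average (-102.6 + +167.6)/2 = 32.5° is on the wrong side of the globe.)

-147.5°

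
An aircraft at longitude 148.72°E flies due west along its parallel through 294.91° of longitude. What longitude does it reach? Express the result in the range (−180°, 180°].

Start at +148.72°; shift −294.91° → -146.19°.
-146.19° already lies in (−180°, 180°].

146.19°W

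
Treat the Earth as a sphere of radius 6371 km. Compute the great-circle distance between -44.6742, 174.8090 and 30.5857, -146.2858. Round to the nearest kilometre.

Δλ = -146.2858 − 174.8090 = -321.0948°; wrapped into (−180°, 180°]: 38.9052°.
Δφ = 30.5857 − -44.6742 = 75.2599°.
a = sin²(Δφ/2) + cos φ₁ · cos φ₂ · sin²(Δλ/2) = 0.440677.
c = 2·atan2(√a, √(1−a)) = 1.45187 rad → d = 6371·c ≈ 9249.87 km.

9250 km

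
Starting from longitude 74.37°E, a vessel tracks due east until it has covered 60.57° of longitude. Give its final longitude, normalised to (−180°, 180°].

Start at +74.37°; shift +60.57° → +134.94°.
+134.94° already lies in (−180°, 180°].

134.94°E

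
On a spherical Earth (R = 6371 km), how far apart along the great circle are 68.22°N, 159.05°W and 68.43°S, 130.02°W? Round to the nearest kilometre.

15356 km

Δλ = -130.02 − -159.05 = 29.03°.
Δφ = -68.43 − 68.22 = -136.65°.
a = sin²(Δφ/2) + cos φ₁ · cos φ₂ · sin²(Δλ/2) = 0.872156.
c = 2·atan2(√a, √(1−a)) = 2.41030 rad → d = 6371·c ≈ 15356.02 km.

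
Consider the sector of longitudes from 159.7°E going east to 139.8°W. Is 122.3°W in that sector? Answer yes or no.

No

Band width going east from +159.7° to -139.8°: ((-139.8 − 159.7) mod 360) = 60.5°.
Offset of -122.3° east of the west edge: ((-122.3 − 159.7) mod 360) = 78.0°.
78.0° > 60.5° ⇒ outside.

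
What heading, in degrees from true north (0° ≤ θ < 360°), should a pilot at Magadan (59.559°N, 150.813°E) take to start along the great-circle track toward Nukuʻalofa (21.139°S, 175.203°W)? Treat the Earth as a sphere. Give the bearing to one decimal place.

Δλ = -175.203 − 150.813 = -326.016°; wrapped into (−180°, 180°]: 33.984°.
θ = atan2( sin Δλ · cos φ₂ , cos φ₁ · sin φ₂ − sin φ₁ · cos φ₂ · cos Δλ )
  = atan2(0.52135, -0.84950) = 148.462° → normalised to [0°, 360°): 148.462°.

148.5°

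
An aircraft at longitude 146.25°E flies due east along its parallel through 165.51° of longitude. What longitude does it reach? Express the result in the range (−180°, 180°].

Start at +146.25°; shift +165.51° → +311.76°.
+311.76° lies outside (−180°, 180°]; subtract 360° → -48.24°.

48.24°W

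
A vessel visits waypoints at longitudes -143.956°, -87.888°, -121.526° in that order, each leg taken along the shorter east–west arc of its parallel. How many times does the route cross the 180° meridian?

Leg 1: -143.956° → -87.888°, shortest Δλ = 56.068° (east) — does not cross 180°.
Leg 2: -87.888° → -121.526°, shortest Δλ = -33.638° (west) — does not cross 180°.
Total crossings: 0.

0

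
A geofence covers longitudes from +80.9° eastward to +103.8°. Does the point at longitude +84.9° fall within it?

Yes

Band width going east from +80.9° to +103.8°: ((103.8 − 80.9) mod 360) = 22.9°.
Offset of +84.9° east of the west edge: ((84.9 − 80.9) mod 360) = 4.0°.
4.0° ≤ 22.9° ⇒ inside.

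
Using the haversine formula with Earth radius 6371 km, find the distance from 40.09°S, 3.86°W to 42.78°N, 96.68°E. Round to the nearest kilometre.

13643 km

Δλ = 96.68 − -3.86 = 100.54°.
Δφ = 42.78 − -40.09 = 82.87°.
a = sin²(Δφ/2) + cos φ₁ · cos φ₂ · sin²(Δλ/2) = 0.770050.
c = 2·atan2(√a, √(1−a)) = 2.14135 rad → d = 6371·c ≈ 13642.56 km.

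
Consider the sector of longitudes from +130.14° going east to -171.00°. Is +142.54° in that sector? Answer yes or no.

Yes

Band width going east from +130.14° to -171.00°: ((-171.00 − 130.14) mod 360) = 58.86°.
Offset of +142.54° east of the west edge: ((142.54 − 130.14) mod 360) = 12.40°.
12.40° ≤ 58.86° ⇒ inside.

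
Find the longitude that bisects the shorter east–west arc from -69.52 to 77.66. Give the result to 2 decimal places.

Signed shortest Δλ from -69.52° to +77.66° is +147.18°.
Midpoint longitude = -69.52° + (+147.18°)/2 = -69.52° + 73.59° = +4.07°.

+4.07°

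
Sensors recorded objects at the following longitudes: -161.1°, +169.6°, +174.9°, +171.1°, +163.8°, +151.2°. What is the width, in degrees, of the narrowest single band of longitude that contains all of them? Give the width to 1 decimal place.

Sort the longitudes: -161.1°, +151.2°, +163.8°, +169.6°, +171.1°, +174.9°.
Eastward gaps between consecutive values (wrapping around): 312.3°, 12.6°, 5.8°, 1.5°, 3.8°, 24.0°.
Largest gap = 312.3° ⇒ minimal covering band is its complement: 360° − 312.3° = 47.7°.
Band runs from +151.2° eastward to -161.1°, crossing the antimeridian.

47.7°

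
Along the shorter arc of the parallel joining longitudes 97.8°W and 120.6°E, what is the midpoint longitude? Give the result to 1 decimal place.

Signed shortest Δλ from -97.8° to +120.6° is -141.6°.
Midpoint longitude = -97.8° + (-141.6°)/2 = -97.8° − 70.8° = -168.6°.
(The naïve average (-97.8 + +120.6)/2 = 11.4° is on the wrong side of the globe.)

168.6°W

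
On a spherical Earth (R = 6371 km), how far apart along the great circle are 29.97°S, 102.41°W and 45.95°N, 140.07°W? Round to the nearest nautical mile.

4998 nmi

Δλ = -140.07 − -102.41 = -37.66°.
Δφ = 45.95 − -29.97 = 75.92°.
a = sin²(Δφ/2) + cos φ₁ · cos φ₂ · sin²(Δλ/2) = 0.441108.
c = 2·atan2(√a, √(1−a)) = 1.45274 rad → d = 6371·c ≈ 9255.40 km ≈ 4997.51 nmi.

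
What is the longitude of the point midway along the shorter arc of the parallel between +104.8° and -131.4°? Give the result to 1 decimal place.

+166.7°

Signed shortest Δλ from +104.8° to -131.4° is +123.8°.
Midpoint longitude = +104.8° + (+123.8°)/2 = +104.8° + 61.9° = +166.7°.
(The naïve average (+104.8 + -131.4)/2 = -13.3° is on the wrong side of the globe.)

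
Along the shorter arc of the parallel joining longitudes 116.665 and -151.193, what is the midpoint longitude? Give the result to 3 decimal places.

+162.736°

Signed shortest Δλ from +116.665° to -151.193° is +92.142°.
Midpoint longitude = +116.665° + (+92.142°)/2 = +116.665° + 46.071° = +162.736°.
(The naïve average (+116.665 + -151.193)/2 = -17.264° is on the wrong side of the globe.)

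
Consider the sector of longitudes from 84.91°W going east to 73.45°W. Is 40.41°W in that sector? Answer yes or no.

Band width going east from -84.91° to -73.45°: ((-73.45 − -84.91) mod 360) = 11.46°.
Offset of -40.41° east of the west edge: ((-40.41 − -84.91) mod 360) = 44.50°.
44.50° > 11.46° ⇒ outside.

No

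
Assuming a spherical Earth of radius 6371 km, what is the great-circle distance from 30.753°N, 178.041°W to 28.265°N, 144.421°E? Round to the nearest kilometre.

Δλ = 144.421 − -178.041 = 322.462°; wrapped into (−180°, 180°]: -37.538°.
Δφ = 28.265 − 30.753 = -2.488°.
a = sin²(Δφ/2) + cos φ₁ · cos φ₂ · sin²(Δλ/2) = 0.078831.
c = 2·atan2(√a, √(1−a)) = 0.56919 rad → d = 6371·c ≈ 3626.31 km.

3626 km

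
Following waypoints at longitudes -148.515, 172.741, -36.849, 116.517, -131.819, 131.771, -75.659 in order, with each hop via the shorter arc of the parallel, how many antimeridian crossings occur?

5

Leg 1: -148.515° → +172.741°, shortest Δλ = -38.744° (west) — crosses 180°.
Leg 2: +172.741° → -36.849°, shortest Δλ = 150.41° (east) — crosses 180°.
Leg 3: -36.849° → +116.517°, shortest Δλ = 153.366° (east) — does not cross 180°.
Leg 4: +116.517° → -131.819°, shortest Δλ = 111.664° (east) — crosses 180°.
Leg 5: -131.819° → +131.771°, shortest Δλ = -96.41° (west) — crosses 180°.
Leg 6: +131.771° → -75.659°, shortest Δλ = 152.57° (east) — crosses 180°.
Total crossings: 5.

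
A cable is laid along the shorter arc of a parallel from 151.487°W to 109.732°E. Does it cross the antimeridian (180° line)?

Naïve |109.732 − -151.487| = 261.219° > 180°, so the shorter arc goes the other way round — across 180°.
Signed shortest Δλ = ((109.732 − -151.487 + 180) mod 360) − 180 = -98.781°.
Going west by 98.781° from -151.487° passes through 180° before reaching +109.732°.

Yes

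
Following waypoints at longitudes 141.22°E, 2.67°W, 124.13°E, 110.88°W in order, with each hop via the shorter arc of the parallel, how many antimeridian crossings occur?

1

Leg 1: +141.22° → -2.67°, shortest Δλ = -143.89° (west) — does not cross 180°.
Leg 2: -2.67° → +124.13°, shortest Δλ = 126.8° (east) — does not cross 180°.
Leg 3: +124.13° → -110.88°, shortest Δλ = 124.99° (east) — crosses 180°.
Total crossings: 1.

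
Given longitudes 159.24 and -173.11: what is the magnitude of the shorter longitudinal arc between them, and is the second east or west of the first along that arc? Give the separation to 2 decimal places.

27.65° east

Raw difference: -173.11 − 159.24 = -332.35°.
Normalise into (−180°, 180°]: -332.35° + 360° = 27.65°.
Positive ⇒ the second point lies to the east; separation 27.65°.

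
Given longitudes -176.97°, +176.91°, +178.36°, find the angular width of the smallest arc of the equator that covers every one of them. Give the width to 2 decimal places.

6.12°

Sort the longitudes: -176.97°, +176.91°, +178.36°.
Eastward gaps between consecutive values (wrapping around): 353.88°, 1.45°, 4.67°.
Largest gap = 353.88° ⇒ minimal covering band is its complement: 360° − 353.88° = 6.12°.
Band runs from +176.91° eastward to -176.97°, crossing the antimeridian.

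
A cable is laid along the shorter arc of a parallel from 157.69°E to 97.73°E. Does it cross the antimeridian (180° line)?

No

Signed shortest Δλ = ((97.73 − 157.69 + 180) mod 360) − 180 = -59.96°.
Going west by 59.96° from +157.69° reaches +97.73° without touching 180°.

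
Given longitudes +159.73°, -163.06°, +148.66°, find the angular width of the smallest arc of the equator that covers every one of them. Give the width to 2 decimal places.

Sort the longitudes: -163.06°, +148.66°, +159.73°.
Eastward gaps between consecutive values (wrapping around): 311.72°, 11.07°, 37.21°.
Largest gap = 311.72° ⇒ minimal covering band is its complement: 360° − 311.72° = 48.28°.
Band runs from +148.66° eastward to -163.06°, crossing the antimeridian.

48.28°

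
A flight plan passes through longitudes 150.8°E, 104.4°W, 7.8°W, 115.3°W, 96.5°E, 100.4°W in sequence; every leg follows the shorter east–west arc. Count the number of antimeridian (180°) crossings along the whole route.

Leg 1: +150.8° → -104.4°, shortest Δλ = 104.8° (east) — crosses 180°.
Leg 2: -104.4° → -7.8°, shortest Δλ = 96.6° (east) — does not cross 180°.
Leg 3: -7.8° → -115.3°, shortest Δλ = -107.5° (west) — does not cross 180°.
Leg 4: -115.3° → +96.5°, shortest Δλ = -148.2° (west) — crosses 180°.
Leg 5: +96.5° → -100.4°, shortest Δλ = 163.1° (east) — crosses 180°.
Total crossings: 3.

3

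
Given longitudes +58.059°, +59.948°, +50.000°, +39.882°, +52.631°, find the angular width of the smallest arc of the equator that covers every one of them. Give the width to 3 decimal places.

Sort the longitudes: +39.882°, +50.000°, +52.631°, +58.059°, +59.948°.
Eastward gaps between consecutive values (wrapping around): 10.118°, 2.631°, 5.428°, 1.889°, 339.934°.
Largest gap = 339.934° ⇒ minimal covering band is its complement: 360° − 339.934° = 20.066°.
Band runs from +39.882° eastward to +59.948°.

20.066°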